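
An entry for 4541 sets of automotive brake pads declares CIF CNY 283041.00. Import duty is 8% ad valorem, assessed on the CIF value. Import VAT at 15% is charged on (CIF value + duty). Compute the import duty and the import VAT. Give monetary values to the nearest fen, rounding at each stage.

Import duty = 283041.00 × 8% = 22643.28
VAT base = CIF + duty = 283041.00 + 22643.28 = 305684.28
Import VAT = 305684.28 × 15% = 45852.64

Import duty: CNY 22643.28; import VAT: CNY 45852.64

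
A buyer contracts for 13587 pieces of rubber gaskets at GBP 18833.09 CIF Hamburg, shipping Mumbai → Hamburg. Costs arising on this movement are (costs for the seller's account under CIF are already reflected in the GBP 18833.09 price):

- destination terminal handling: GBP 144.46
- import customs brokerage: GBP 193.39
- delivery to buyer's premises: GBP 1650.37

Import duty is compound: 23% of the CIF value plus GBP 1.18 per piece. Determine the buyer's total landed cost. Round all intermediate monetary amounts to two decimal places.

CIF: the seller pays costs through ocean freight and marine insurance to the destination port.
The CIF price already equals the CIF value: 18833.09
Ad valorem component: 18833.09 × 23% = 4331.61
Specific component: 13587 × 1.18 = 16032.66
Import duty = 4331.61 + 16032.66 = 20364.27
Buyer bears: destination terminal 144.46 + brokerage 193.39 + delivery 1650.37 + duty 20364.27 = 22352.49
Landed cost = invoice 18833.09 + 22352.49 = 41185.58

Total landed cost: GBP 41185.58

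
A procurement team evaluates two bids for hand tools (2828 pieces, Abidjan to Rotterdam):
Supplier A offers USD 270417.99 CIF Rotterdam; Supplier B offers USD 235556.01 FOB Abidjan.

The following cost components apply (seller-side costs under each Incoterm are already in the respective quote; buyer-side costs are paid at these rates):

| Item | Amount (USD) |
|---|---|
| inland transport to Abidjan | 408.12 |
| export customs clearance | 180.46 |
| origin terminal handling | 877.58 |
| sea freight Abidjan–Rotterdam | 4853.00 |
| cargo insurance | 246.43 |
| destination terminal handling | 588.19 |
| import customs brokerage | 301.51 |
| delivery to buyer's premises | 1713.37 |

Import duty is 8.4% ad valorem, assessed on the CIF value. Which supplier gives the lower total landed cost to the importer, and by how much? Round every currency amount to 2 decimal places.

Supplier B is cheaper by USD 32262.60

Supplier A (CIF):
The CIF price already equals the CIF value: 270417.99
Import duty = 270417.99 × 8.4% = 22715.11
Buyer bears (A): 588.19 + 301.51 + 1713.37 = 2603.07
Landed cost (A) = invoice 270417.99 + 2603.07 + duty 22715.11 = 295736.17
Supplier B (FOB):
CIF value = FOB price + freight + insurance = 235556.01 + 4853.00 + 246.43 = 240655.44
Import duty = 240655.44 × 8.4% = 20215.06
Buyer bears (B): 4853.00 + 246.43 + 588.19 + 301.51 + 1713.37 = 7702.50
Landed cost (B) = invoice 235556.01 + 7702.50 + duty 20215.06 = 263473.57
Difference = |295736.17 − 263473.57| = 32262.60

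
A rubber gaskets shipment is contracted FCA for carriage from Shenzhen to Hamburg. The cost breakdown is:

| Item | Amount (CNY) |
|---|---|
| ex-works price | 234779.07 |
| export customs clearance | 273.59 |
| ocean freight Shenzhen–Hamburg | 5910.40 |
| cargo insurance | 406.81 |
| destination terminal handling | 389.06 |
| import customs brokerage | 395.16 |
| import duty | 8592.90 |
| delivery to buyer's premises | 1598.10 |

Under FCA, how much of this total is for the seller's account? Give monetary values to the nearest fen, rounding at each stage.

Seller's account: CNY 235052.66

FCA: the seller delivers export-cleared goods to the carrier; the buyer bears costs from that point.
Seller's account: goods 234779.07 + export clearance 273.59 = 235052.66
Buyer's account: freight 5910.40 + insurance 406.81 + destination terminal 389.06 + brokerage 395.16 + duty 8592.90 + delivery 1598.10 = 17292.43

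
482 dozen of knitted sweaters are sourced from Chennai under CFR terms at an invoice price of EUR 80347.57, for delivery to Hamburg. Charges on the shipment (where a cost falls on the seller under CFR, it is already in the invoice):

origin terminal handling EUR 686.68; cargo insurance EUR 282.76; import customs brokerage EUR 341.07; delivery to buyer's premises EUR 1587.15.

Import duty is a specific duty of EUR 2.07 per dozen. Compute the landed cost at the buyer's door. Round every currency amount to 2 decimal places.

CFR: the seller pays costs through ocean freight to the destination port, but not insurance.
Already in the invoice (seller's account under CFR): origin terminal — exclude.
CIF value = CFR price + insurance = 80347.57 + 282.76 = 80630.33
Import duty = 482 × 2.07 = 997.74
Buyer bears: insurance 282.76 + brokerage 341.07 + delivery 1587.15 + duty 997.74 = 3208.72
Landed cost = invoice 80347.57 + 3208.72 = 83556.29

Total landed cost: EUR 83556.29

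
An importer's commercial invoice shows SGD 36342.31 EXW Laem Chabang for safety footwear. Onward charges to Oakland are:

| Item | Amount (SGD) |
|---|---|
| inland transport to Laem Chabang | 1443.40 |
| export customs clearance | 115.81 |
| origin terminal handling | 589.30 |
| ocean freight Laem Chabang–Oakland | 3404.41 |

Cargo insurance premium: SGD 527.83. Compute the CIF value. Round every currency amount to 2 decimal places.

CIF = EXW price + pre-shipment costs + freight + insurance
CIF = 36342.31 + 1443.40 + 115.81 + 589.30 + 3404.41 + 527.83 = 42423.06

CIF value: SGD 42423.06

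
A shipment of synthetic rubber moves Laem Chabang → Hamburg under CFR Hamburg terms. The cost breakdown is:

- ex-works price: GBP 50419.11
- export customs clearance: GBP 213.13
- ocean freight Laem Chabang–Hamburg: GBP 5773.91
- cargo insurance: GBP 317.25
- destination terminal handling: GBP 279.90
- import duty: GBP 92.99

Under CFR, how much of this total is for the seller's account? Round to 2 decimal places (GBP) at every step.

Seller's account: GBP 56406.15

CFR: the seller pays costs through ocean freight to the destination port, but not insurance.
Seller's account: goods 50419.11 + export clearance 213.13 + freight 5773.91 = 56406.15
Buyer's account: insurance 317.25 + destination terminal 279.90 + duty 92.99 = 690.14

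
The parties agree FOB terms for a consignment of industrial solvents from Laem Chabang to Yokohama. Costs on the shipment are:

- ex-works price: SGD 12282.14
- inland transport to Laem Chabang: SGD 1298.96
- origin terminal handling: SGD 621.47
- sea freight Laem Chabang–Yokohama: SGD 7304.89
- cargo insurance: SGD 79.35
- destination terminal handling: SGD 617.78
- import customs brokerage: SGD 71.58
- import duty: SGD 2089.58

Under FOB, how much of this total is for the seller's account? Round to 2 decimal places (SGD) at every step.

Seller's account: SGD 14202.57

FOB: the seller bears costs until goods are on board at the origin port; the buyer bears freight, insurance and all costs thereafter.
Seller's account: goods 12282.14 + inland to port 1298.96 + origin terminal 621.47 = 14202.57
Buyer's account: freight 7304.89 + insurance 79.35 + destination terminal 617.78 + brokerage 71.58 + duty 2089.58 = 10163.18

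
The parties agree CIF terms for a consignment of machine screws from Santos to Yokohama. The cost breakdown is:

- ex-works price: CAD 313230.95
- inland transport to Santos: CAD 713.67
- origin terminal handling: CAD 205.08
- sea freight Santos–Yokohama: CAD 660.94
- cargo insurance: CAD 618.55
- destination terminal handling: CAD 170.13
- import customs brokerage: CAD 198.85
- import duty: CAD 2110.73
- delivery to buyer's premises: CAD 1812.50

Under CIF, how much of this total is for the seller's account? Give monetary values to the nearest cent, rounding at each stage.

Seller's account: CAD 315429.19

CIF: the seller pays costs through ocean freight and marine insurance to the destination port.
Seller's account: goods 313230.95 + inland to port 713.67 + origin terminal 205.08 + freight 660.94 + insurance 618.55 = 315429.19
Buyer's account: destination terminal 170.13 + brokerage 198.85 + duty 2110.73 + delivery 1812.50 = 4292.21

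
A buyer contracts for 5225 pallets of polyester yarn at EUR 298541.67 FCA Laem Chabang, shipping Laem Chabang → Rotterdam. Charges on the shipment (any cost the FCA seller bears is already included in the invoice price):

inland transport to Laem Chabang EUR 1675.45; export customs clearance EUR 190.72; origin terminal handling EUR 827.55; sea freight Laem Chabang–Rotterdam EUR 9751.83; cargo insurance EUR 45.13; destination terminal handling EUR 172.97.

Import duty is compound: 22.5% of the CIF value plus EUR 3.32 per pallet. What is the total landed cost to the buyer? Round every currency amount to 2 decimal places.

Total landed cost: EUR 396248.54

FCA: the seller delivers export-cleared goods to the carrier; the buyer bears costs from that point.
Already in the invoice (seller's account under FCA): inland to port, export clearance — exclude.
CIF value = FCA price + origin terminal + freight + insurance = 298541.67 + 827.55 + 9751.83 + 45.13 = 309166.18
Ad valorem component: 309166.18 × 22.5% = 69562.39
Specific component: 5225 × 3.32 = 17347.00
Import duty = 69562.39 + 17347.00 = 86909.39
Buyer bears: origin terminal 827.55 + freight 9751.83 + insurance 45.13 + destination terminal 172.97 + duty 86909.39 = 97706.87
Landed cost = invoice 298541.67 + 97706.87 = 396248.54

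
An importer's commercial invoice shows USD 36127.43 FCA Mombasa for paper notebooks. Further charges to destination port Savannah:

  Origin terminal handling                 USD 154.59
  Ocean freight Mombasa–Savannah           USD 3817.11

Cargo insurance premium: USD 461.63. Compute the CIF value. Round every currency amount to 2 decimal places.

CIF = FCA price + pre-shipment costs + freight + insurance
CIF = 36127.43 + 154.59 + 3817.11 + 461.63 = 40560.76

CIF value: USD 40560.76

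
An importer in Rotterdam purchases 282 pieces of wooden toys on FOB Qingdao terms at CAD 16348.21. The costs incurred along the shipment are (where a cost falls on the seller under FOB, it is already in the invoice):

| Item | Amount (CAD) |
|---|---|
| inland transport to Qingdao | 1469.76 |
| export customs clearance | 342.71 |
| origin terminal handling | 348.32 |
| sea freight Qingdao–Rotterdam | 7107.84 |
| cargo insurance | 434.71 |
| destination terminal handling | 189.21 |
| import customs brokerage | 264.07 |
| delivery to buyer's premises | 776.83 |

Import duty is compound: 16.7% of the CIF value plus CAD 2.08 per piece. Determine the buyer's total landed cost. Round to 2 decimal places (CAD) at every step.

FOB: the seller bears costs until goods are on board at the origin port; the buyer bears freight, insurance and all costs thereafter.
Already in the invoice (seller's account under FOB): inland to port, export clearance, origin terminal — exclude.
CIF value = FOB price + freight + insurance = 16348.21 + 7107.84 + 434.71 = 23890.76
Ad valorem component: 23890.76 × 16.7% = 3989.76
Specific component: 282 × 2.08 = 586.56
Import duty = 3989.76 + 586.56 = 4576.32
Buyer bears: freight 7107.84 + insurance 434.71 + destination terminal 189.21 + brokerage 264.07 + delivery 776.83 + duty 4576.32 = 13348.98
Landed cost = invoice 16348.21 + 13348.98 = 29697.19

Total landed cost: CAD 29697.19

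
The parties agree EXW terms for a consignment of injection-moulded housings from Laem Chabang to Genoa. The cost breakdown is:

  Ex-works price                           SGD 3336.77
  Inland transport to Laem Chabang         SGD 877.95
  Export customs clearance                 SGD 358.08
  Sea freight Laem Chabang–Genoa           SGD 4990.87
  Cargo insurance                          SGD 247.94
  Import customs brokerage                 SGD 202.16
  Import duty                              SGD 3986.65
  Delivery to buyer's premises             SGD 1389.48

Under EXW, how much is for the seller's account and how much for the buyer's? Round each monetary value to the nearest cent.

Seller: SGD 3336.77; buyer: SGD 12053.13

EXW: the seller makes goods available at their premises; the buyer bears all onward costs.
Seller's account: goods 3336.77 = 3336.77
Buyer's account: inland to port 877.95 + export clearance 358.08 + freight 4990.87 + insurance 247.94 + brokerage 202.16 + duty 3986.65 + delivery 1389.48 = 12053.13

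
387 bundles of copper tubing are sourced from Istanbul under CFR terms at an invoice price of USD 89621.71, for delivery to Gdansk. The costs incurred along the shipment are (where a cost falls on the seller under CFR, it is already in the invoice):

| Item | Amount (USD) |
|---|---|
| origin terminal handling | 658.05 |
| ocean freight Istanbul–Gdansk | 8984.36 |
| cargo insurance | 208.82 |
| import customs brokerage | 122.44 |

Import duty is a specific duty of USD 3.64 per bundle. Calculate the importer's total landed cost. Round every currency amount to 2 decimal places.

Total landed cost: USD 91361.65

CFR: the seller pays costs through ocean freight to the destination port, but not insurance.
Already in the invoice (seller's account under CFR): origin terminal, freight — exclude.
CIF value = CFR price + insurance = 89621.71 + 208.82 = 89830.53
Import duty = 387 × 3.64 = 1408.68
Buyer bears: insurance 208.82 + brokerage 122.44 + duty 1408.68 = 1739.94
Landed cost = invoice 89621.71 + 1739.94 = 91361.65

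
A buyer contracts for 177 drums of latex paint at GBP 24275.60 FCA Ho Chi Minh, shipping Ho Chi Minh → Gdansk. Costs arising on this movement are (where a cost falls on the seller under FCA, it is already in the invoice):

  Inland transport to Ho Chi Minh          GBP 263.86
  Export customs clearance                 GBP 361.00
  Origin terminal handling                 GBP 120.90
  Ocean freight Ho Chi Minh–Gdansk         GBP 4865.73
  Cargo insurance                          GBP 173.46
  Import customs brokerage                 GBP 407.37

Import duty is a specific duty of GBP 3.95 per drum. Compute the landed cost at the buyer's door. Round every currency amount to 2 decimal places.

Total landed cost: GBP 30542.21

FCA: the seller delivers export-cleared goods to the carrier; the buyer bears costs from that point.
Already in the invoice (seller's account under FCA): inland to port, export clearance — exclude.
CIF value = FCA price + origin terminal + freight + insurance = 24275.60 + 120.90 + 4865.73 + 173.46 = 29435.69
Import duty = 177 × 3.95 = 699.15
Buyer bears: origin terminal 120.90 + freight 4865.73 + insurance 173.46 + brokerage 407.37 + duty 699.15 = 6266.61
Landed cost = invoice 24275.60 + 6266.61 = 30542.21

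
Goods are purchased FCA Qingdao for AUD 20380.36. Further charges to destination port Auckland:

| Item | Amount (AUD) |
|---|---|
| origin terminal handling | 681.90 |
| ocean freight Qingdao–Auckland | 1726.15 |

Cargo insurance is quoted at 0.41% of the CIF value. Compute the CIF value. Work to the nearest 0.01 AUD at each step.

Let C be the CIF value. C = FCA price + pre-shipment costs + freight + 0.41% × C
C − 0.41% × C = 20380.36 + 681.90 + 1726.15
0.9959 × C = 22788.41
C = 22788.41 / 0.9959 = 22882.23
Insurance premium = 0.41% × 22882.23 = 93.82

CIF value: AUD 22882.23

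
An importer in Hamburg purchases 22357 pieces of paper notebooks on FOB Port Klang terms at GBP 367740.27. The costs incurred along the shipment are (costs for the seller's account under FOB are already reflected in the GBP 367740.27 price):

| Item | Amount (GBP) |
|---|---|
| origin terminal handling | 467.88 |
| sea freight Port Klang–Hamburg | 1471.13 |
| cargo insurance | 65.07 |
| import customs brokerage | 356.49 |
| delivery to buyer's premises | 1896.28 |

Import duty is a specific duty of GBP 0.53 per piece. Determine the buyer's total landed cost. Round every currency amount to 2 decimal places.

Total landed cost: GBP 383378.45

FOB: the seller bears costs until goods are on board at the origin port; the buyer bears freight, insurance and all costs thereafter.
Already in the invoice (seller's account under FOB): origin terminal — exclude.
CIF value = FOB price + freight + insurance = 367740.27 + 1471.13 + 65.07 = 369276.47
Import duty = 22357 × 0.53 = 11849.21
Buyer bears: freight 1471.13 + insurance 65.07 + brokerage 356.49 + delivery 1896.28 + duty 11849.21 = 15638.18
Landed cost = invoice 367740.27 + 15638.18 = 383378.45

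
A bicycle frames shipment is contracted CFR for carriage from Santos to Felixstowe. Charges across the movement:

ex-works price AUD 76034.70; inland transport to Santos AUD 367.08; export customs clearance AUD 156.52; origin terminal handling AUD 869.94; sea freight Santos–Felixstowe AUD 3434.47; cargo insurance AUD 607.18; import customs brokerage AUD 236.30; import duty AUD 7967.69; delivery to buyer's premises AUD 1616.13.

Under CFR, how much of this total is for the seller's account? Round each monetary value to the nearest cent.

Seller's account: AUD 80862.71

CFR: the seller pays costs through ocean freight to the destination port, but not insurance.
Seller's account: goods 76034.70 + inland to port 367.08 + export clearance 156.52 + origin terminal 869.94 + freight 3434.47 = 80862.71
Buyer's account: insurance 607.18 + brokerage 236.30 + duty 7967.69 + delivery 1616.13 = 10427.30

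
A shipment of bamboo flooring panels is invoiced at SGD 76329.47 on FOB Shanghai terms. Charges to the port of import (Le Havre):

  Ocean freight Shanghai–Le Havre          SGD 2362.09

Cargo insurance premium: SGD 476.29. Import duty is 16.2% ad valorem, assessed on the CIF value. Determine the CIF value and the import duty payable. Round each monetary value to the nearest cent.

CIF = FOB price + freight + insurance
CIF = 76329.47 + 2362.09 + 476.29 = 79167.85
Import duty = 79167.85 × 16.2% = 12825.19

CIF value: SGD 79167.85; import duty: SGD 12825.19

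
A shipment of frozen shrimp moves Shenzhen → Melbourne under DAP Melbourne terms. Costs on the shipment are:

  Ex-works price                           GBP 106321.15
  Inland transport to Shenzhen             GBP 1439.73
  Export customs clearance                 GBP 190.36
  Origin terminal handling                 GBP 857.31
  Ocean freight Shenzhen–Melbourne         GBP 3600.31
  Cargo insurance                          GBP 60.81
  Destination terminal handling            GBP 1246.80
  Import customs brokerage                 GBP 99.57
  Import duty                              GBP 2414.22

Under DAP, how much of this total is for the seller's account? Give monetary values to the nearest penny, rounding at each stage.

DAP: the seller bears all costs to the named destination except import duty and clearance.
Seller's account: goods 106321.15 + inland to port 1439.73 + export clearance 190.36 + origin terminal 857.31 + freight 3600.31 + insurance 60.81 + destination terminal 1246.80 = 113716.47
Buyer's account: brokerage 99.57 + duty 2414.22 = 2513.79

Seller's account: GBP 113716.47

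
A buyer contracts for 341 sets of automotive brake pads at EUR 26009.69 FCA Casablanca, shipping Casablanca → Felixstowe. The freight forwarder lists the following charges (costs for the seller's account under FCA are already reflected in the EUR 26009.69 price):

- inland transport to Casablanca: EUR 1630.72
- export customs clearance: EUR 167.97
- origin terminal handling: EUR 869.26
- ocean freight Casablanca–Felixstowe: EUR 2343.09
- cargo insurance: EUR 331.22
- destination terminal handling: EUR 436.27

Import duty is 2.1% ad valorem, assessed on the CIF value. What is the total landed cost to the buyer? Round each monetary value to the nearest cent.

FCA: the seller delivers export-cleared goods to the carrier; the buyer bears costs from that point.
Already in the invoice (seller's account under FCA): inland to port, export clearance — exclude.
CIF value = FCA price + origin terminal + freight + insurance = 26009.69 + 869.26 + 2343.09 + 331.22 = 29553.26
Import duty = 29553.26 × 2.1% = 620.62
Buyer bears: origin terminal 869.26 + freight 2343.09 + insurance 331.22 + destination terminal 436.27 + duty 620.62 = 4600.46
Landed cost = invoice 26009.69 + 4600.46 = 30610.15

Total landed cost: EUR 30610.15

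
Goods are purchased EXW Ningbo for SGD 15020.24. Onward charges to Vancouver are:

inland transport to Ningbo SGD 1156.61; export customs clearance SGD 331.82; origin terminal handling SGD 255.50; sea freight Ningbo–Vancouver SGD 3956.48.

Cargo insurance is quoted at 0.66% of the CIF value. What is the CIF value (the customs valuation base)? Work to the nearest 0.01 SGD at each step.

Let C be the CIF value. C = EXW price + pre-shipment costs + freight + 0.66% × C
C − 0.66% × C = 15020.24 + 1156.61 + 331.82 + 255.50 + 3956.48
0.9934 × C = 20720.65
C = 20720.65 / 0.9934 = 20858.31
Insurance premium = 0.66% × 20858.31 = 137.66

CIF value: SGD 20858.31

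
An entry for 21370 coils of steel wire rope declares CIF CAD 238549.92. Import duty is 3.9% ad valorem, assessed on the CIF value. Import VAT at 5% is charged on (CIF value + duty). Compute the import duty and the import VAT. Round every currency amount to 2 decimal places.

Import duty: CAD 9303.45; import VAT: CAD 12392.67

Import duty = 238549.92 × 3.9% = 9303.45
VAT base = CIF + duty = 238549.92 + 9303.45 = 247853.37
Import VAT = 247853.37 × 5% = 12392.67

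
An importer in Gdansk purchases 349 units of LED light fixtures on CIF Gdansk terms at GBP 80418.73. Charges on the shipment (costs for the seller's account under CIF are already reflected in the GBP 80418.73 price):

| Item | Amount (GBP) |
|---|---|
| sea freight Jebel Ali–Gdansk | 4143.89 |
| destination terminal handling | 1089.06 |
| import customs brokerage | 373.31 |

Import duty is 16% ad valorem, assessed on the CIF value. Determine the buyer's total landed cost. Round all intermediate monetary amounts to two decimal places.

Total landed cost: GBP 94748.10

CIF: the seller pays costs through ocean freight and marine insurance to the destination port.
Already in the invoice (seller's account under CIF): freight — exclude.
The CIF price already equals the CIF value: 80418.73
Import duty = 80418.73 × 16% = 12867.00
Buyer bears: destination terminal 1089.06 + brokerage 373.31 + duty 12867.00 = 14329.37
Landed cost = invoice 80418.73 + 14329.37 = 94748.10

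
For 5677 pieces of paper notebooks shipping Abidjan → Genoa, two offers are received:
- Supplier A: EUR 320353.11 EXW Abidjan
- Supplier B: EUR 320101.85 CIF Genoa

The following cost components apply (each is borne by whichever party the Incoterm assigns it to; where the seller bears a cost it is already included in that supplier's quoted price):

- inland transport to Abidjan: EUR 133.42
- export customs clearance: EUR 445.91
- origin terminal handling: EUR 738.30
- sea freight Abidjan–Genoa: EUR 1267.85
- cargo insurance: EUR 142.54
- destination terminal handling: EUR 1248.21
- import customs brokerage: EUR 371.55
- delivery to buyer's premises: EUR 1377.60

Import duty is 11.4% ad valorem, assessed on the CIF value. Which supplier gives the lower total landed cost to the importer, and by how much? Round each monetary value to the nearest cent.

Supplier A (EXW):
CIF value = EXW price + inland to port + export clearance + origin terminal + freight + insurance = 320353.11 + 133.42 + 445.91 + 738.30 + 1267.85 + 142.54 = 323081.13
Import duty = 323081.13 × 11.4% = 36831.25
Buyer bears (A): 133.42 + 445.91 + 738.30 + 1267.85 + 142.54 + 1248.21 + 371.55 + 1377.60 = 5725.38
Landed cost (A) = invoice 320353.11 + 5725.38 + duty 36831.25 = 362909.74
Supplier B (CIF):
The CIF price already equals the CIF value: 320101.85
Import duty = 320101.85 × 11.4% = 36491.61
Buyer bears (B): 1248.21 + 371.55 + 1377.60 = 2997.36
Landed cost (B) = invoice 320101.85 + 2997.36 + duty 36491.61 = 359590.82
Difference = |362909.74 − 359590.82| = 3318.92

Supplier B is cheaper by EUR 3318.92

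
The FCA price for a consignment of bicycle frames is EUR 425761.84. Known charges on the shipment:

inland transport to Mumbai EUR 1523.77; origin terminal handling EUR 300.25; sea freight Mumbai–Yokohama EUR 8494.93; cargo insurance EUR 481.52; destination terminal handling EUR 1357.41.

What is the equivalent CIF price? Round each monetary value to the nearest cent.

CIF price: EUR 435038.54

Not relevant to the conversion: inland to port — on the seller under both FCA and CIF; already in the FCA price and stays in the CIF price. destination terminal — on the buyer under both terms; not part of either seller's price.
From FCA to CIF, the seller additionally bears: origin terminal, freight, insurance.
CIF price = 425761.84 + 300.25 + 8494.93 + 481.52 = 435038.54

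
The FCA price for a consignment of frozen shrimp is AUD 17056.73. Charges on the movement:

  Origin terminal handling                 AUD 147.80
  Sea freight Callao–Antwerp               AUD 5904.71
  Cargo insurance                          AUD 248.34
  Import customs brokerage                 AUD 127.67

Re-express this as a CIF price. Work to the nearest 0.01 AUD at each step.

CIF price: AUD 23357.58

Not relevant to the conversion: brokerage — on the buyer under both terms; not part of either seller's price.
From FCA to CIF, the seller additionally bears: origin terminal, freight, insurance.
CIF price = 17056.73 + 147.80 + 5904.71 + 248.34 = 23357.58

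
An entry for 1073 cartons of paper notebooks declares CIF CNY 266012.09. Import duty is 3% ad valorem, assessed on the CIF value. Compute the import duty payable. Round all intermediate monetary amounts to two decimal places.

Import duty = 266012.09 × 3% = 7980.36

Import duty: CNY 7980.36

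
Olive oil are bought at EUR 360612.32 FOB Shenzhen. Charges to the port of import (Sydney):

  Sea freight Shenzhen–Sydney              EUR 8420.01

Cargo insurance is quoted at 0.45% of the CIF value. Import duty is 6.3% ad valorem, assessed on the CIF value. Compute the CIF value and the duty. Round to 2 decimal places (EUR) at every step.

CIF value: EUR 370700.48; import duty: EUR 23354.13

Let C be the CIF value. C = FOB price + freight + 0.45% × C
C − 0.45% × C = 360612.32 + 8420.01
0.9955 × C = 369032.33
C = 369032.33 / 0.9955 = 370700.48
Insurance premium = 0.45% × 370700.48 = 1668.15
Import duty = 370700.48 × 6.3% = 23354.13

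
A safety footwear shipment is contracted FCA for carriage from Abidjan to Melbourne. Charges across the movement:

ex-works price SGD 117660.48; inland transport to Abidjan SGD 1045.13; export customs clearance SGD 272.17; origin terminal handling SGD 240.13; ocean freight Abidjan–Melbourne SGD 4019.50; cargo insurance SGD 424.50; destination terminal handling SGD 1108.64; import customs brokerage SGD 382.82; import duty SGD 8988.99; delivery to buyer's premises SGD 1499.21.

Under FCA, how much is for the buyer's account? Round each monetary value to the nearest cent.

Buyer's account: SGD 16663.79

FCA: the seller delivers export-cleared goods to the carrier; the buyer bears costs from that point.
Seller's account: goods 117660.48 + inland to port 1045.13 + export clearance 272.17 = 118977.78
Buyer's account: origin terminal 240.13 + freight 4019.50 + insurance 424.50 + destination terminal 1108.64 + brokerage 382.82 + duty 8988.99 + delivery 1499.21 = 16663.79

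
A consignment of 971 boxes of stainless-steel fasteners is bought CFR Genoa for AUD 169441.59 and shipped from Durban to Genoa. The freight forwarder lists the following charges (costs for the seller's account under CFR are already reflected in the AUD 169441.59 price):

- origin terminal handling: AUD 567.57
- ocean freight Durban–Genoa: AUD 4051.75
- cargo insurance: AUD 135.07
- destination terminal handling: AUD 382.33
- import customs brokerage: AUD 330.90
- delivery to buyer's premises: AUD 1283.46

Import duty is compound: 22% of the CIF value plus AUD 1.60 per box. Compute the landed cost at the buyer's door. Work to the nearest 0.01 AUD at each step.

CFR: the seller pays costs through ocean freight to the destination port, but not insurance.
Already in the invoice (seller's account under CFR): origin terminal, freight — exclude.
CIF value = CFR price + insurance = 169441.59 + 135.07 = 169576.66
Ad valorem component: 169576.66 × 22% = 37306.87
Specific component: 971 × 1.60 = 1553.60
Import duty = 37306.87 + 1553.60 = 38860.47
Buyer bears: insurance 135.07 + destination terminal 382.33 + brokerage 330.90 + delivery 1283.46 + duty 38860.47 = 40992.23
Landed cost = invoice 169441.59 + 40992.23 = 210433.82

Total landed cost: AUD 210433.82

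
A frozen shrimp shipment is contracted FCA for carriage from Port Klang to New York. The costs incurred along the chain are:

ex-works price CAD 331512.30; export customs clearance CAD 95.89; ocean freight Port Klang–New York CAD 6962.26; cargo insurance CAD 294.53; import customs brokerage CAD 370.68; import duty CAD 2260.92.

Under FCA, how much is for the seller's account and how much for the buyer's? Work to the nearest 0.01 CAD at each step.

Seller: CAD 331608.19; buyer: CAD 9888.39

FCA: the seller delivers export-cleared goods to the carrier; the buyer bears costs from that point.
Seller's account: goods 331512.30 + export clearance 95.89 = 331608.19
Buyer's account: freight 6962.26 + insurance 294.53 + brokerage 370.68 + duty 2260.92 = 9888.39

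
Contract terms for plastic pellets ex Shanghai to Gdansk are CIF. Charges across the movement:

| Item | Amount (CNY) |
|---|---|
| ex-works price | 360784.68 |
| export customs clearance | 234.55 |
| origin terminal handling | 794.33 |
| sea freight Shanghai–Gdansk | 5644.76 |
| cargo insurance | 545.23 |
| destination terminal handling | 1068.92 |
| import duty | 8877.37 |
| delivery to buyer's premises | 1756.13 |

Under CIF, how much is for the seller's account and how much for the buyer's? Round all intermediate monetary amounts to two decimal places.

Seller: CNY 368003.55; buyer: CNY 11702.42

CIF: the seller pays costs through ocean freight and marine insurance to the destination port.
Seller's account: goods 360784.68 + export clearance 234.55 + origin terminal 794.33 + freight 5644.76 + insurance 545.23 = 368003.55
Buyer's account: destination terminal 1068.92 + duty 8877.37 + delivery 1756.13 = 11702.42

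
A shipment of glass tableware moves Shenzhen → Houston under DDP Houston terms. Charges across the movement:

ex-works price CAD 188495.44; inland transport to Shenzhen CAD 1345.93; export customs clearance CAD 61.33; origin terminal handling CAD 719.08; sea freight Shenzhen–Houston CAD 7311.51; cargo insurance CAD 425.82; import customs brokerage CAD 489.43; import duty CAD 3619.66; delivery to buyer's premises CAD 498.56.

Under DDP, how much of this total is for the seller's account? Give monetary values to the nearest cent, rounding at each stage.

DDP: the seller bears all costs including import duty.
Seller's account: goods 188495.44 + inland to port 1345.93 + export clearance 61.33 + origin terminal 719.08 + freight 7311.51 + insurance 425.82 + brokerage 489.43 + duty 3619.66 + delivery 498.56 = 202966.76
Buyer's account: 0.00

Seller's account: CAD 202966.76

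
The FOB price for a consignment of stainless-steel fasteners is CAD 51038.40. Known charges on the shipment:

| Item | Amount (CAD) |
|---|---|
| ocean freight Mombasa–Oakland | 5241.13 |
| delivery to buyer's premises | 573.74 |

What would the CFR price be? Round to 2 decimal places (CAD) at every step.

CFR price: CAD 56279.53

Not relevant to the conversion: delivery — on the buyer under both terms; not part of either seller's price.
From FOB to CFR, the seller additionally bears: freight.
CFR price = 51038.40 + 5241.13 = 56279.53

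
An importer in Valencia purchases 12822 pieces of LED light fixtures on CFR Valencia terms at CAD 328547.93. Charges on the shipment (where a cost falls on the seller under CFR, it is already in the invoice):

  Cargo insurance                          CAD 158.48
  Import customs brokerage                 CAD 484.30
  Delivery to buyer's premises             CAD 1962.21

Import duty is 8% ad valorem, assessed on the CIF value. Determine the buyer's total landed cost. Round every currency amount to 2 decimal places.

CFR: the seller pays costs through ocean freight to the destination port, but not insurance.
CIF value = CFR price + insurance = 328547.93 + 158.48 = 328706.41
Import duty = 328706.41 × 8% = 26296.51
Buyer bears: insurance 158.48 + brokerage 484.30 + delivery 1962.21 + duty 26296.51 = 28901.50
Landed cost = invoice 328547.93 + 28901.50 = 357449.43

Total landed cost: CAD 357449.43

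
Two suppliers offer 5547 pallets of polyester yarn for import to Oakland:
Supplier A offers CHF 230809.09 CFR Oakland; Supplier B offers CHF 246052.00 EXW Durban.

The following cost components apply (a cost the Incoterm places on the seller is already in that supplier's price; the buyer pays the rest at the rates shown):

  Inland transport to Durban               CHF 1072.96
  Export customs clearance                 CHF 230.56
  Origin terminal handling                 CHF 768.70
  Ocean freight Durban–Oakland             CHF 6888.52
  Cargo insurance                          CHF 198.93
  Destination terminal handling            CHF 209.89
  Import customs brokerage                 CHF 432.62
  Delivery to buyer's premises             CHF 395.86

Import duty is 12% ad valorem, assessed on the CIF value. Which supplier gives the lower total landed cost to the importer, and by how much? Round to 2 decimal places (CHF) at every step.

Supplier A is cheaper by CHF 27108.09

Supplier A (CFR):
CIF value = CFR price + insurance = 230809.09 + 198.93 = 231008.02
Import duty = 231008.02 × 12% = 27720.96
Buyer bears (A): 198.93 + 209.89 + 432.62 + 395.86 = 1237.30
Landed cost (A) = invoice 230809.09 + 1237.30 + duty 27720.96 = 259767.35
Supplier B (EXW):
CIF value = EXW price + inland to port + export clearance + origin terminal + freight + insurance = 246052.00 + 1072.96 + 230.56 + 768.70 + 6888.52 + 198.93 = 255211.67
Import duty = 255211.67 × 12% = 30625.40
Buyer bears (B): 1072.96 + 230.56 + 768.70 + 6888.52 + 198.93 + 209.89 + 432.62 + 395.86 = 10198.04
Landed cost (B) = invoice 246052.00 + 10198.04 + duty 30625.40 = 286875.44
Difference = |259767.35 − 286875.44| = 27108.09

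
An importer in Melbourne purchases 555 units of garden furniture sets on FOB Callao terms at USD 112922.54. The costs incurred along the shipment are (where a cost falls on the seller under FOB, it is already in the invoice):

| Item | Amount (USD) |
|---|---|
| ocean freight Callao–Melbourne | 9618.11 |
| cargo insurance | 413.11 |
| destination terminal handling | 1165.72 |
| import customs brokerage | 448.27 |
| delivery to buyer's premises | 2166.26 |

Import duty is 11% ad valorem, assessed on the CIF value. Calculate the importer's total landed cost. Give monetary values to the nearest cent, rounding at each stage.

Total landed cost: USD 140258.92

FOB: the seller bears costs until goods are on board at the origin port; the buyer bears freight, insurance and all costs thereafter.
CIF value = FOB price + freight + insurance = 112922.54 + 9618.11 + 413.11 = 122953.76
Import duty = 122953.76 × 11% = 13524.91
Buyer bears: freight 9618.11 + insurance 413.11 + destination terminal 1165.72 + brokerage 448.27 + delivery 2166.26 + duty 13524.91 = 27336.38
Landed cost = invoice 112922.54 + 27336.38 = 140258.92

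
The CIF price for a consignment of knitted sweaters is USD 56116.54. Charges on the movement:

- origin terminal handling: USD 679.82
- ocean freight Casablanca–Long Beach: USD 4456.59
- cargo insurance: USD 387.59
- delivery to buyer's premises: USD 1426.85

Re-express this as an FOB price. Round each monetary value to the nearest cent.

FOB price: USD 51272.36

Not relevant to the conversion: origin terminal — on the seller under both CIF and FOB; already in the CIF price and stays in the FOB price. delivery — on the buyer under both terms; not part of either seller's price.
From CIF to FOB, the seller no longer bears: freight, insurance.
FOB price = 56116.54 − 4456.59 − 387.59 = 51272.36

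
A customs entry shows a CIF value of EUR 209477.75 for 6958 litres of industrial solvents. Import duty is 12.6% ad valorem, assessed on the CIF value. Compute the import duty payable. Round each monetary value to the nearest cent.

Import duty: EUR 26394.20

Import duty = 209477.75 × 12.6% = 26394.20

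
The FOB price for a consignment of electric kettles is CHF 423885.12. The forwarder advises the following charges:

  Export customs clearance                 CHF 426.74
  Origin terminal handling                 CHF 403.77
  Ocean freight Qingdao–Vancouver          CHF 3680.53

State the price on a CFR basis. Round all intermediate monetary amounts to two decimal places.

CFR price: CHF 427565.65

Not relevant to the conversion: export clearance, origin terminal — on the seller under both FOB and CFR; already in the FOB price and stays in the CFR price.
From FOB to CFR, the seller additionally bears: freight.
CFR price = 423885.12 + 3680.53 = 427565.65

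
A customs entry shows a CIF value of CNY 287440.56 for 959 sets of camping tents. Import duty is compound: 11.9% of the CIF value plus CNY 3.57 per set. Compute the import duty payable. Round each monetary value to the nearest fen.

Import duty: CNY 37629.06

Ad valorem component: 287440.56 × 11.9% = 34205.43
Specific component: 959 × 3.57 = 3423.63
Import duty = 34205.43 + 3423.63 = 37629.06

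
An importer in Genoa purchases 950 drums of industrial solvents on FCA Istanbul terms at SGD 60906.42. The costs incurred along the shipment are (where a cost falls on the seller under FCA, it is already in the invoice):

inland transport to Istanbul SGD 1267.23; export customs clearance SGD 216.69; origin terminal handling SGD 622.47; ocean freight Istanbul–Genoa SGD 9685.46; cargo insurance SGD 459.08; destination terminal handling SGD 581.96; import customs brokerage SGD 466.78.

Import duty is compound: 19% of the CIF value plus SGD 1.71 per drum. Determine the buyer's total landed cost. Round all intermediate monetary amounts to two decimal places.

FCA: the seller delivers export-cleared goods to the carrier; the buyer bears costs from that point.
Already in the invoice (seller's account under FCA): inland to port, export clearance — exclude.
CIF value = FCA price + origin terminal + freight + insurance = 60906.42 + 622.47 + 9685.46 + 459.08 = 71673.43
Ad valorem component: 71673.43 × 19% = 13617.95
Specific component: 950 × 1.71 = 1624.50
Import duty = 13617.95 + 1624.50 = 15242.45
Buyer bears: origin terminal 622.47 + freight 9685.46 + insurance 459.08 + destination terminal 581.96 + brokerage 466.78 + duty 15242.45 = 27058.20
Landed cost = invoice 60906.42 + 27058.20 = 87964.62

Total landed cost: SGD 87964.62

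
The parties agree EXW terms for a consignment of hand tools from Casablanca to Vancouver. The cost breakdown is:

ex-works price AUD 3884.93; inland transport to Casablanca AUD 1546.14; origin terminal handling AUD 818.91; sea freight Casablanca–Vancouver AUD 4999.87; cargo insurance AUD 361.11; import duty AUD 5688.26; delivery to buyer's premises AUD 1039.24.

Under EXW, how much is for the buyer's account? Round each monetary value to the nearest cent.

Buyer's account: AUD 14453.53

EXW: the seller makes goods available at their premises; the buyer bears all onward costs.
Seller's account: goods 3884.93 = 3884.93
Buyer's account: inland to port 1546.14 + origin terminal 818.91 + freight 4999.87 + insurance 361.11 + duty 5688.26 + delivery 1039.24 = 14453.53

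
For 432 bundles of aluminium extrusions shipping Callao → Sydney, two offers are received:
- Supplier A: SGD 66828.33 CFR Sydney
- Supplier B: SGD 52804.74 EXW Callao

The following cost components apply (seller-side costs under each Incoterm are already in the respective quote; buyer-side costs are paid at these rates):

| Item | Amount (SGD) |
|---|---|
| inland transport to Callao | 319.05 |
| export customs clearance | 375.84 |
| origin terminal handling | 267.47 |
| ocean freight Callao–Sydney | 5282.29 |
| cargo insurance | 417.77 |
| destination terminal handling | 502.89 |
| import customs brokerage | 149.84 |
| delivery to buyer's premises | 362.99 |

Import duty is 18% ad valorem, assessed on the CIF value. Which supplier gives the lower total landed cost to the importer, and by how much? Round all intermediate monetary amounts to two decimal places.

Supplier B is cheaper by SGD 9179.15

Supplier A (CFR):
CIF value = CFR price + insurance = 66828.33 + 417.77 = 67246.10
Import duty = 67246.10 × 18% = 12104.30
Buyer bears (A): 417.77 + 502.89 + 149.84 + 362.99 = 1433.49
Landed cost (A) = invoice 66828.33 + 1433.49 + duty 12104.30 = 80366.12
Supplier B (EXW):
CIF value = EXW price + inland to port + export clearance + origin terminal + freight + insurance = 52804.74 + 319.05 + 375.84 + 267.47 + 5282.29 + 417.77 = 59467.16
Import duty = 59467.16 × 18% = 10704.09
Buyer bears (B): 319.05 + 375.84 + 267.47 + 5282.29 + 417.77 + 502.89 + 149.84 + 362.99 = 7678.14
Landed cost (B) = invoice 52804.74 + 7678.14 + duty 10704.09 = 71186.97
Difference = |80366.12 − 71186.97| = 9179.15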